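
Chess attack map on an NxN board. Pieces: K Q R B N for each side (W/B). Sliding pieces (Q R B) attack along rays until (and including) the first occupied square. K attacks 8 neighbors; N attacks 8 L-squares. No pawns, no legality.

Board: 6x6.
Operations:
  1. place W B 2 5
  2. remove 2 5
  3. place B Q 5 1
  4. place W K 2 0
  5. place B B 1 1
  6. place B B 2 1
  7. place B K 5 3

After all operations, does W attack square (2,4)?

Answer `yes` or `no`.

Op 1: place WB@(2,5)
Op 2: remove (2,5)
Op 3: place BQ@(5,1)
Op 4: place WK@(2,0)
Op 5: place BB@(1,1)
Op 6: place BB@(2,1)
Op 7: place BK@(5,3)
Per-piece attacks for W:
  WK@(2,0): attacks (2,1) (3,0) (1,0) (3,1) (1,1)
W attacks (2,4): no

Answer: no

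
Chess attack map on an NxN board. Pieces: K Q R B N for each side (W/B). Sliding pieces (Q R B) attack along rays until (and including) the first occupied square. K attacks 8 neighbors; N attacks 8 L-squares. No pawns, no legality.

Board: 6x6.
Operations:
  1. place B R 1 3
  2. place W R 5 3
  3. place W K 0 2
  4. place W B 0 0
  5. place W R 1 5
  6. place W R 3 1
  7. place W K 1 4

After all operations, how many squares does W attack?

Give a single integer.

Op 1: place BR@(1,3)
Op 2: place WR@(5,3)
Op 3: place WK@(0,2)
Op 4: place WB@(0,0)
Op 5: place WR@(1,5)
Op 6: place WR@(3,1)
Op 7: place WK@(1,4)
Per-piece attacks for W:
  WB@(0,0): attacks (1,1) (2,2) (3,3) (4,4) (5,5)
  WK@(0,2): attacks (0,3) (0,1) (1,2) (1,3) (1,1)
  WK@(1,4): attacks (1,5) (1,3) (2,4) (0,4) (2,5) (2,3) (0,5) (0,3)
  WR@(1,5): attacks (1,4) (2,5) (3,5) (4,5) (5,5) (0,5) [ray(0,-1) blocked at (1,4)]
  WR@(3,1): attacks (3,2) (3,3) (3,4) (3,5) (3,0) (4,1) (5,1) (2,1) (1,1) (0,1)
  WR@(5,3): attacks (5,4) (5,5) (5,2) (5,1) (5,0) (4,3) (3,3) (2,3) (1,3) [ray(-1,0) blocked at (1,3)]
Union (28 distinct): (0,1) (0,3) (0,4) (0,5) (1,1) (1,2) (1,3) (1,4) (1,5) (2,1) (2,2) (2,3) (2,4) (2,5) (3,0) (3,2) (3,3) (3,4) (3,5) (4,1) (4,3) (4,4) (4,5) (5,0) (5,1) (5,2) (5,4) (5,5)

Answer: 28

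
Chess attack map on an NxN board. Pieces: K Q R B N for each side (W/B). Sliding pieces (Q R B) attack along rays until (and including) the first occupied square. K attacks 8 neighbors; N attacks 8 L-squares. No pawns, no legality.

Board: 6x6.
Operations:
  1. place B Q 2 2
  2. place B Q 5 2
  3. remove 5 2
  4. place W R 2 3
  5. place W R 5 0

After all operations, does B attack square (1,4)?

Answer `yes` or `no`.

Op 1: place BQ@(2,2)
Op 2: place BQ@(5,2)
Op 3: remove (5,2)
Op 4: place WR@(2,3)
Op 5: place WR@(5,0)
Per-piece attacks for B:
  BQ@(2,2): attacks (2,3) (2,1) (2,0) (3,2) (4,2) (5,2) (1,2) (0,2) (3,3) (4,4) (5,5) (3,1) (4,0) (1,3) (0,4) (1,1) (0,0) [ray(0,1) blocked at (2,3)]
B attacks (1,4): no

Answer: no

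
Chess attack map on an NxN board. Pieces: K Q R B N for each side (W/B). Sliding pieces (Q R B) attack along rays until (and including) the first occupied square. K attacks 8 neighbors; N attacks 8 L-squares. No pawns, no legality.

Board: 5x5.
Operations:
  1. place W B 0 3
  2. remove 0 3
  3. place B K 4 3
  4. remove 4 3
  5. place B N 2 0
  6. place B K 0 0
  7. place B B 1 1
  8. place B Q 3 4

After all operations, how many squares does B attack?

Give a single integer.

Answer: 19

Derivation:
Op 1: place WB@(0,3)
Op 2: remove (0,3)
Op 3: place BK@(4,3)
Op 4: remove (4,3)
Op 5: place BN@(2,0)
Op 6: place BK@(0,0)
Op 7: place BB@(1,1)
Op 8: place BQ@(3,4)
Per-piece attacks for B:
  BK@(0,0): attacks (0,1) (1,0) (1,1)
  BB@(1,1): attacks (2,2) (3,3) (4,4) (2,0) (0,2) (0,0) [ray(1,-1) blocked at (2,0); ray(-1,-1) blocked at (0,0)]
  BN@(2,0): attacks (3,2) (4,1) (1,2) (0,1)
  BQ@(3,4): attacks (3,3) (3,2) (3,1) (3,0) (4,4) (2,4) (1,4) (0,4) (4,3) (2,3) (1,2) (0,1)
Union (19 distinct): (0,0) (0,1) (0,2) (0,4) (1,0) (1,1) (1,2) (1,4) (2,0) (2,2) (2,3) (2,4) (3,0) (3,1) (3,2) (3,3) (4,1) (4,3) (4,4)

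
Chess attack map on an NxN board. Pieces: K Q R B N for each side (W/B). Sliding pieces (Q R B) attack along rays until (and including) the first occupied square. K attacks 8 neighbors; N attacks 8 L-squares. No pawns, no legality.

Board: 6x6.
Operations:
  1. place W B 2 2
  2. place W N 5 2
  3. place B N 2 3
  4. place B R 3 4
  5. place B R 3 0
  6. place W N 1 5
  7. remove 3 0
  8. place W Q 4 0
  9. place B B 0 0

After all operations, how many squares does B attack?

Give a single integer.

Answer: 15

Derivation:
Op 1: place WB@(2,2)
Op 2: place WN@(5,2)
Op 3: place BN@(2,3)
Op 4: place BR@(3,4)
Op 5: place BR@(3,0)
Op 6: place WN@(1,5)
Op 7: remove (3,0)
Op 8: place WQ@(4,0)
Op 9: place BB@(0,0)
Per-piece attacks for B:
  BB@(0,0): attacks (1,1) (2,2) [ray(1,1) blocked at (2,2)]
  BN@(2,3): attacks (3,5) (4,4) (1,5) (0,4) (3,1) (4,2) (1,1) (0,2)
  BR@(3,4): attacks (3,5) (3,3) (3,2) (3,1) (3,0) (4,4) (5,4) (2,4) (1,4) (0,4)
Union (15 distinct): (0,2) (0,4) (1,1) (1,4) (1,5) (2,2) (2,4) (3,0) (3,1) (3,2) (3,3) (3,5) (4,2) (4,4) (5,4)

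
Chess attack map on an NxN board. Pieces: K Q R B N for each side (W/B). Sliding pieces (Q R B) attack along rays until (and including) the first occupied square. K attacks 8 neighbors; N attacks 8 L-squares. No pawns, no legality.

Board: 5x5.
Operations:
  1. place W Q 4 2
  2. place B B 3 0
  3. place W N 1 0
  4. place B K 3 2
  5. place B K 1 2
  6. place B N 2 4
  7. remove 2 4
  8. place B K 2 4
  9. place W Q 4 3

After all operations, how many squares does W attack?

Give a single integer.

Answer: 16

Derivation:
Op 1: place WQ@(4,2)
Op 2: place BB@(3,0)
Op 3: place WN@(1,0)
Op 4: place BK@(3,2)
Op 5: place BK@(1,2)
Op 6: place BN@(2,4)
Op 7: remove (2,4)
Op 8: place BK@(2,4)
Op 9: place WQ@(4,3)
Per-piece attacks for W:
  WN@(1,0): attacks (2,2) (3,1) (0,2)
  WQ@(4,2): attacks (4,3) (4,1) (4,0) (3,2) (3,3) (2,4) (3,1) (2,0) [ray(0,1) blocked at (4,3); ray(-1,0) blocked at (3,2); ray(-1,1) blocked at (2,4)]
  WQ@(4,3): attacks (4,4) (4,2) (3,3) (2,3) (1,3) (0,3) (3,4) (3,2) [ray(0,-1) blocked at (4,2); ray(-1,-1) blocked at (3,2)]
Union (16 distinct): (0,2) (0,3) (1,3) (2,0) (2,2) (2,3) (2,4) (3,1) (3,2) (3,3) (3,4) (4,0) (4,1) (4,2) (4,3) (4,4)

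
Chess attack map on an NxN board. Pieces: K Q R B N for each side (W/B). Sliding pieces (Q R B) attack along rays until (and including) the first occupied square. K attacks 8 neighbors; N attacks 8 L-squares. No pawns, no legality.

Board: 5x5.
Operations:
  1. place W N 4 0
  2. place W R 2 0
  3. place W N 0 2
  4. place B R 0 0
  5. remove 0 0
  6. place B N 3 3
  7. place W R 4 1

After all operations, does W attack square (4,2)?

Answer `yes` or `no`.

Answer: yes

Derivation:
Op 1: place WN@(4,0)
Op 2: place WR@(2,0)
Op 3: place WN@(0,2)
Op 4: place BR@(0,0)
Op 5: remove (0,0)
Op 6: place BN@(3,3)
Op 7: place WR@(4,1)
Per-piece attacks for W:
  WN@(0,2): attacks (1,4) (2,3) (1,0) (2,1)
  WR@(2,0): attacks (2,1) (2,2) (2,3) (2,4) (3,0) (4,0) (1,0) (0,0) [ray(1,0) blocked at (4,0)]
  WN@(4,0): attacks (3,2) (2,1)
  WR@(4,1): attacks (4,2) (4,3) (4,4) (4,0) (3,1) (2,1) (1,1) (0,1) [ray(0,-1) blocked at (4,0)]
W attacks (4,2): yes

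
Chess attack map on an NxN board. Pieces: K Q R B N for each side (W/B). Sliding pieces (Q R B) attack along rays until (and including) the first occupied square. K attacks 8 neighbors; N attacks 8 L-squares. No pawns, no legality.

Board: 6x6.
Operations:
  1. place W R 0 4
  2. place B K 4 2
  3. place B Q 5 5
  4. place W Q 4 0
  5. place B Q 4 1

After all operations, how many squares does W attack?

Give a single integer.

Op 1: place WR@(0,4)
Op 2: place BK@(4,2)
Op 3: place BQ@(5,5)
Op 4: place WQ@(4,0)
Op 5: place BQ@(4,1)
Per-piece attacks for W:
  WR@(0,4): attacks (0,5) (0,3) (0,2) (0,1) (0,0) (1,4) (2,4) (3,4) (4,4) (5,4)
  WQ@(4,0): attacks (4,1) (5,0) (3,0) (2,0) (1,0) (0,0) (5,1) (3,1) (2,2) (1,3) (0,4) [ray(0,1) blocked at (4,1); ray(-1,1) blocked at (0,4)]
Union (20 distinct): (0,0) (0,1) (0,2) (0,3) (0,4) (0,5) (1,0) (1,3) (1,4) (2,0) (2,2) (2,4) (3,0) (3,1) (3,4) (4,1) (4,4) (5,0) (5,1) (5,4)

Answer: 20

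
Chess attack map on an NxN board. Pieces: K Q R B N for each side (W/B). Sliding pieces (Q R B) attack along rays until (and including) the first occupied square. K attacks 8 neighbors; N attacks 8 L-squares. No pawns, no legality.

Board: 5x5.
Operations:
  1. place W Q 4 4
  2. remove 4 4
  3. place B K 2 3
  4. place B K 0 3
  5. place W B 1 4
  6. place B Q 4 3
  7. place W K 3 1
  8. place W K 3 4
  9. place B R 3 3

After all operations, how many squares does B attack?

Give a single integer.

Op 1: place WQ@(4,4)
Op 2: remove (4,4)
Op 3: place BK@(2,3)
Op 4: place BK@(0,3)
Op 5: place WB@(1,4)
Op 6: place BQ@(4,3)
Op 7: place WK@(3,1)
Op 8: place WK@(3,4)
Op 9: place BR@(3,3)
Per-piece attacks for B:
  BK@(0,3): attacks (0,4) (0,2) (1,3) (1,4) (1,2)
  BK@(2,3): attacks (2,4) (2,2) (3,3) (1,3) (3,4) (3,2) (1,4) (1,2)
  BR@(3,3): attacks (3,4) (3,2) (3,1) (4,3) (2,3) [ray(0,1) blocked at (3,4); ray(0,-1) blocked at (3,1); ray(1,0) blocked at (4,3); ray(-1,0) blocked at (2,3)]
  BQ@(4,3): attacks (4,4) (4,2) (4,1) (4,0) (3,3) (3,4) (3,2) (2,1) (1,0) [ray(-1,0) blocked at (3,3); ray(-1,1) blocked at (3,4)]
Union (19 distinct): (0,2) (0,4) (1,0) (1,2) (1,3) (1,4) (2,1) (2,2) (2,3) (2,4) (3,1) (3,2) (3,3) (3,4) (4,0) (4,1) (4,2) (4,3) (4,4)

Answer: 19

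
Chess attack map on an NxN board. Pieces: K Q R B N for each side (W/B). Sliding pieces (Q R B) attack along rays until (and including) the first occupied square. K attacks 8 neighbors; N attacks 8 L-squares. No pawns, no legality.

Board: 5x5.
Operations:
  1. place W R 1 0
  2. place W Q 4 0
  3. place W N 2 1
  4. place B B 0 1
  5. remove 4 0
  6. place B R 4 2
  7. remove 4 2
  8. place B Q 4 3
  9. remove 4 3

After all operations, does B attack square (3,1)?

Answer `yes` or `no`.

Op 1: place WR@(1,0)
Op 2: place WQ@(4,0)
Op 3: place WN@(2,1)
Op 4: place BB@(0,1)
Op 5: remove (4,0)
Op 6: place BR@(4,2)
Op 7: remove (4,2)
Op 8: place BQ@(4,3)
Op 9: remove (4,3)
Per-piece attacks for B:
  BB@(0,1): attacks (1,2) (2,3) (3,4) (1,0) [ray(1,-1) blocked at (1,0)]
B attacks (3,1): no

Answer: no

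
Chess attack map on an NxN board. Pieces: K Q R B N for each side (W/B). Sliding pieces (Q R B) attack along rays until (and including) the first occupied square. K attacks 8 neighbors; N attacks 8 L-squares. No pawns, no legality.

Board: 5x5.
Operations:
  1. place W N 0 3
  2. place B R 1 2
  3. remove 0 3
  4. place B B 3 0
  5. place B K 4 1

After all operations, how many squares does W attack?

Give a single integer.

Answer: 0

Derivation:
Op 1: place WN@(0,3)
Op 2: place BR@(1,2)
Op 3: remove (0,3)
Op 4: place BB@(3,0)
Op 5: place BK@(4,1)
Per-piece attacks for W:
Union (0 distinct): (none)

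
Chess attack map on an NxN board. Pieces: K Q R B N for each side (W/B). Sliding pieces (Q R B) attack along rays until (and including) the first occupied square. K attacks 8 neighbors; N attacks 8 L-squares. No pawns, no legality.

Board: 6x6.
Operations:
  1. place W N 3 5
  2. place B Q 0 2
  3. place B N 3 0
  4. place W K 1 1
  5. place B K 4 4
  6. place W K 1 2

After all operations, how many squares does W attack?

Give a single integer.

Op 1: place WN@(3,5)
Op 2: place BQ@(0,2)
Op 3: place BN@(3,0)
Op 4: place WK@(1,1)
Op 5: place BK@(4,4)
Op 6: place WK@(1,2)
Per-piece attacks for W:
  WK@(1,1): attacks (1,2) (1,0) (2,1) (0,1) (2,2) (2,0) (0,2) (0,0)
  WK@(1,2): attacks (1,3) (1,1) (2,2) (0,2) (2,3) (2,1) (0,3) (0,1)
  WN@(3,5): attacks (4,3) (5,4) (2,3) (1,4)
Union (15 distinct): (0,0) (0,1) (0,2) (0,3) (1,0) (1,1) (1,2) (1,3) (1,4) (2,0) (2,1) (2,2) (2,3) (4,3) (5,4)

Answer: 15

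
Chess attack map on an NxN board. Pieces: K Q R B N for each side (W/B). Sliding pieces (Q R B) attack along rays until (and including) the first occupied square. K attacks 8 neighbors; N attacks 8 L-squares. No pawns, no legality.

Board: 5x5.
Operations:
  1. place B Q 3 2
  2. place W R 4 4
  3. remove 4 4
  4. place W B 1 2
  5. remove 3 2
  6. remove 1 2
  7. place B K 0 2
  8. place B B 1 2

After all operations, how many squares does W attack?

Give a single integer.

Op 1: place BQ@(3,2)
Op 2: place WR@(4,4)
Op 3: remove (4,4)
Op 4: place WB@(1,2)
Op 5: remove (3,2)
Op 6: remove (1,2)
Op 7: place BK@(0,2)
Op 8: place BB@(1,2)
Per-piece attacks for W:
Union (0 distinct): (none)

Answer: 0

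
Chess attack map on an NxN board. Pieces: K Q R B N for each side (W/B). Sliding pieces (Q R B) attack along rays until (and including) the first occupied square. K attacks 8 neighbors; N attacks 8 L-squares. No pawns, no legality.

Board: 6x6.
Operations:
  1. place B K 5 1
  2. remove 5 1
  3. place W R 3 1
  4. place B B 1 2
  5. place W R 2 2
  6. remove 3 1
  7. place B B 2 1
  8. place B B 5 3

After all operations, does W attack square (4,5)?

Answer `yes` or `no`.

Op 1: place BK@(5,1)
Op 2: remove (5,1)
Op 3: place WR@(3,1)
Op 4: place BB@(1,2)
Op 5: place WR@(2,2)
Op 6: remove (3,1)
Op 7: place BB@(2,1)
Op 8: place BB@(5,3)
Per-piece attacks for W:
  WR@(2,2): attacks (2,3) (2,4) (2,5) (2,1) (3,2) (4,2) (5,2) (1,2) [ray(0,-1) blocked at (2,1); ray(-1,0) blocked at (1,2)]
W attacks (4,5): no

Answer: no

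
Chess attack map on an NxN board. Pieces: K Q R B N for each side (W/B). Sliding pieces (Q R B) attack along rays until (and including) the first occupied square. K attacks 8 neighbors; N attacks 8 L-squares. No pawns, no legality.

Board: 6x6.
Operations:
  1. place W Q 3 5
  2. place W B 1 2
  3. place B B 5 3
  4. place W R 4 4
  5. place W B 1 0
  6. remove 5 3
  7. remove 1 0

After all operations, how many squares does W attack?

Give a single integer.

Op 1: place WQ@(3,5)
Op 2: place WB@(1,2)
Op 3: place BB@(5,3)
Op 4: place WR@(4,4)
Op 5: place WB@(1,0)
Op 6: remove (5,3)
Op 7: remove (1,0)
Per-piece attacks for W:
  WB@(1,2): attacks (2,3) (3,4) (4,5) (2,1) (3,0) (0,3) (0,1)
  WQ@(3,5): attacks (3,4) (3,3) (3,2) (3,1) (3,0) (4,5) (5,5) (2,5) (1,5) (0,5) (4,4) (2,4) (1,3) (0,2) [ray(1,-1) blocked at (4,4)]
  WR@(4,4): attacks (4,5) (4,3) (4,2) (4,1) (4,0) (5,4) (3,4) (2,4) (1,4) (0,4)
Union (25 distinct): (0,1) (0,2) (0,3) (0,4) (0,5) (1,3) (1,4) (1,5) (2,1) (2,3) (2,4) (2,5) (3,0) (3,1) (3,2) (3,3) (3,4) (4,0) (4,1) (4,2) (4,3) (4,4) (4,5) (5,4) (5,5)

Answer: 25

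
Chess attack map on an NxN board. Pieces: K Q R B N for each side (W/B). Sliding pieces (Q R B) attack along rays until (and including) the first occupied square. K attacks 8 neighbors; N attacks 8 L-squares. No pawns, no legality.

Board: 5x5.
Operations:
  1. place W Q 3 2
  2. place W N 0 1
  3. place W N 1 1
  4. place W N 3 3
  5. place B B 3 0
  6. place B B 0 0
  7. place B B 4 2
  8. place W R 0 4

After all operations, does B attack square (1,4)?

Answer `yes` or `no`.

Op 1: place WQ@(3,2)
Op 2: place WN@(0,1)
Op 3: place WN@(1,1)
Op 4: place WN@(3,3)
Op 5: place BB@(3,0)
Op 6: place BB@(0,0)
Op 7: place BB@(4,2)
Op 8: place WR@(0,4)
Per-piece attacks for B:
  BB@(0,0): attacks (1,1) [ray(1,1) blocked at (1,1)]
  BB@(3,0): attacks (4,1) (2,1) (1,2) (0,3)
  BB@(4,2): attacks (3,3) (3,1) (2,0) [ray(-1,1) blocked at (3,3)]
B attacks (1,4): no

Answer: no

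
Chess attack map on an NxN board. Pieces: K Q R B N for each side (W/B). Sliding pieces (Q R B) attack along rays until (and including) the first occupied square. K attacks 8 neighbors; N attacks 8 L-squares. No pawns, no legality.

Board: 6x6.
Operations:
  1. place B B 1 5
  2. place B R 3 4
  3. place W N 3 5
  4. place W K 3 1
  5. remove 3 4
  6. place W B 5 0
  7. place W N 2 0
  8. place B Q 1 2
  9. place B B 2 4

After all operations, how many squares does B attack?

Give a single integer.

Op 1: place BB@(1,5)
Op 2: place BR@(3,4)
Op 3: place WN@(3,5)
Op 4: place WK@(3,1)
Op 5: remove (3,4)
Op 6: place WB@(5,0)
Op 7: place WN@(2,0)
Op 8: place BQ@(1,2)
Op 9: place BB@(2,4)
Per-piece attacks for B:
  BQ@(1,2): attacks (1,3) (1,4) (1,5) (1,1) (1,0) (2,2) (3,2) (4,2) (5,2) (0,2) (2,3) (3,4) (4,5) (2,1) (3,0) (0,3) (0,1) [ray(0,1) blocked at (1,5)]
  BB@(1,5): attacks (2,4) (0,4) [ray(1,-1) blocked at (2,4)]
  BB@(2,4): attacks (3,5) (3,3) (4,2) (5,1) (1,5) (1,3) (0,2) [ray(1,1) blocked at (3,5); ray(-1,1) blocked at (1,5)]
Union (22 distinct): (0,1) (0,2) (0,3) (0,4) (1,0) (1,1) (1,3) (1,4) (1,5) (2,1) (2,2) (2,3) (2,4) (3,0) (3,2) (3,3) (3,4) (3,5) (4,2) (4,5) (5,1) (5,2)

Answer: 22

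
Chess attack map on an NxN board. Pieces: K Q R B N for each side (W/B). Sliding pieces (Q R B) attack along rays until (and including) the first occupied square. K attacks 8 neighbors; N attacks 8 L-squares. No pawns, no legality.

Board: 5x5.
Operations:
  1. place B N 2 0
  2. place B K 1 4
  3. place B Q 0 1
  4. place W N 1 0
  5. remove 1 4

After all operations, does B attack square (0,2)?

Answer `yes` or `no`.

Answer: yes

Derivation:
Op 1: place BN@(2,0)
Op 2: place BK@(1,4)
Op 3: place BQ@(0,1)
Op 4: place WN@(1,0)
Op 5: remove (1,4)
Per-piece attacks for B:
  BQ@(0,1): attacks (0,2) (0,3) (0,4) (0,0) (1,1) (2,1) (3,1) (4,1) (1,2) (2,3) (3,4) (1,0) [ray(1,-1) blocked at (1,0)]
  BN@(2,0): attacks (3,2) (4,1) (1,2) (0,1)
B attacks (0,2): yes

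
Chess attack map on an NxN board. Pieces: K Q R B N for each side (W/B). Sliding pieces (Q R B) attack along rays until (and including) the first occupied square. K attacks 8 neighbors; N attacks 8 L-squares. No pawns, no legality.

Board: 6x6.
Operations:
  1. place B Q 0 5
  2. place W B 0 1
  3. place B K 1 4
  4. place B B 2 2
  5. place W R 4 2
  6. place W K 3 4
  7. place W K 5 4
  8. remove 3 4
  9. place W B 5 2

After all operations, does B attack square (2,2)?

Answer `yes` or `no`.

Op 1: place BQ@(0,5)
Op 2: place WB@(0,1)
Op 3: place BK@(1,4)
Op 4: place BB@(2,2)
Op 5: place WR@(4,2)
Op 6: place WK@(3,4)
Op 7: place WK@(5,4)
Op 8: remove (3,4)
Op 9: place WB@(5,2)
Per-piece attacks for B:
  BQ@(0,5): attacks (0,4) (0,3) (0,2) (0,1) (1,5) (2,5) (3,5) (4,5) (5,5) (1,4) [ray(0,-1) blocked at (0,1); ray(1,-1) blocked at (1,4)]
  BK@(1,4): attacks (1,5) (1,3) (2,4) (0,4) (2,5) (2,3) (0,5) (0,3)
  BB@(2,2): attacks (3,3) (4,4) (5,5) (3,1) (4,0) (1,3) (0,4) (1,1) (0,0)
B attacks (2,2): no

Answer: no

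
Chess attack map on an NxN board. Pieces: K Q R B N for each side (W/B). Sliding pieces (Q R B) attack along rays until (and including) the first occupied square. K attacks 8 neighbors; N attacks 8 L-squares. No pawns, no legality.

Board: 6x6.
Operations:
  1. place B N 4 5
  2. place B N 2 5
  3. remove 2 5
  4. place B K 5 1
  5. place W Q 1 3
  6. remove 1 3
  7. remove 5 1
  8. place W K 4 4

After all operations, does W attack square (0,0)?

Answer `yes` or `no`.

Answer: no

Derivation:
Op 1: place BN@(4,5)
Op 2: place BN@(2,5)
Op 3: remove (2,5)
Op 4: place BK@(5,1)
Op 5: place WQ@(1,3)
Op 6: remove (1,3)
Op 7: remove (5,1)
Op 8: place WK@(4,4)
Per-piece attacks for W:
  WK@(4,4): attacks (4,5) (4,3) (5,4) (3,4) (5,5) (5,3) (3,5) (3,3)
W attacks (0,0): no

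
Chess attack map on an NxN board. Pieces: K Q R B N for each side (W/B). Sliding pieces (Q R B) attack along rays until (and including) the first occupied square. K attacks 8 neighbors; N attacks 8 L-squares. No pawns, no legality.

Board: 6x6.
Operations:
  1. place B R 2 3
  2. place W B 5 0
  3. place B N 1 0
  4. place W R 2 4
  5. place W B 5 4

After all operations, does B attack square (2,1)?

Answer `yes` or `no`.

Answer: yes

Derivation:
Op 1: place BR@(2,3)
Op 2: place WB@(5,0)
Op 3: place BN@(1,0)
Op 4: place WR@(2,4)
Op 5: place WB@(5,4)
Per-piece attacks for B:
  BN@(1,0): attacks (2,2) (3,1) (0,2)
  BR@(2,3): attacks (2,4) (2,2) (2,1) (2,0) (3,3) (4,3) (5,3) (1,3) (0,3) [ray(0,1) blocked at (2,4)]
B attacks (2,1): yes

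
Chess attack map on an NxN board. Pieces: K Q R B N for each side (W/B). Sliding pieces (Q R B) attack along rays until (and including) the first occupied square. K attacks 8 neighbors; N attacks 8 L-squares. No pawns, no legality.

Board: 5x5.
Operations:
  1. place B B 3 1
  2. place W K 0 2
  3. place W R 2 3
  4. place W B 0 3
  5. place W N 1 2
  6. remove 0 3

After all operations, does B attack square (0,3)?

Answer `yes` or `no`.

Answer: no

Derivation:
Op 1: place BB@(3,1)
Op 2: place WK@(0,2)
Op 3: place WR@(2,3)
Op 4: place WB@(0,3)
Op 5: place WN@(1,2)
Op 6: remove (0,3)
Per-piece attacks for B:
  BB@(3,1): attacks (4,2) (4,0) (2,2) (1,3) (0,4) (2,0)
B attacks (0,3): no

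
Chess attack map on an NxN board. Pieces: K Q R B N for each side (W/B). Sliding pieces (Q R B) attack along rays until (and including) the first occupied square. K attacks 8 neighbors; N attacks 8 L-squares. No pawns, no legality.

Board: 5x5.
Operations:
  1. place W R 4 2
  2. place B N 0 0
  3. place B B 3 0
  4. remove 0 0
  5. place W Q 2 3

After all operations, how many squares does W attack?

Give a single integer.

Answer: 17

Derivation:
Op 1: place WR@(4,2)
Op 2: place BN@(0,0)
Op 3: place BB@(3,0)
Op 4: remove (0,0)
Op 5: place WQ@(2,3)
Per-piece attacks for W:
  WQ@(2,3): attacks (2,4) (2,2) (2,1) (2,0) (3,3) (4,3) (1,3) (0,3) (3,4) (3,2) (4,1) (1,4) (1,2) (0,1)
  WR@(4,2): attacks (4,3) (4,4) (4,1) (4,0) (3,2) (2,2) (1,2) (0,2)
Union (17 distinct): (0,1) (0,2) (0,3) (1,2) (1,3) (1,4) (2,0) (2,1) (2,2) (2,4) (3,2) (3,3) (3,4) (4,0) (4,1) (4,3) (4,4)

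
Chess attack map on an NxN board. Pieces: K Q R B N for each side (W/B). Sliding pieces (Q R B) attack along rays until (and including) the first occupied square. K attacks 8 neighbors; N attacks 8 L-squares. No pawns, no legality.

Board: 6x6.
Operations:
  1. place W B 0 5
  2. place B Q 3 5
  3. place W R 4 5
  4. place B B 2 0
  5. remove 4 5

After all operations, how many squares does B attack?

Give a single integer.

Op 1: place WB@(0,5)
Op 2: place BQ@(3,5)
Op 3: place WR@(4,5)
Op 4: place BB@(2,0)
Op 5: remove (4,5)
Per-piece attacks for B:
  BB@(2,0): attacks (3,1) (4,2) (5,3) (1,1) (0,2)
  BQ@(3,5): attacks (3,4) (3,3) (3,2) (3,1) (3,0) (4,5) (5,5) (2,5) (1,5) (0,5) (4,4) (5,3) (2,4) (1,3) (0,2) [ray(-1,0) blocked at (0,5)]
Union (17 distinct): (0,2) (0,5) (1,1) (1,3) (1,5) (2,4) (2,5) (3,0) (3,1) (3,2) (3,3) (3,4) (4,2) (4,4) (4,5) (5,3) (5,5)

Answer: 17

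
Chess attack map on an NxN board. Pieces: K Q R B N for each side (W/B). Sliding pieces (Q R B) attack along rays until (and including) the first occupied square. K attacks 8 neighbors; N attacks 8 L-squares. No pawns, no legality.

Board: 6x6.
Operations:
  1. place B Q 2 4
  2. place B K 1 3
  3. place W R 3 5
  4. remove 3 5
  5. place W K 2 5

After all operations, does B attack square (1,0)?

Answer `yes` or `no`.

Answer: no

Derivation:
Op 1: place BQ@(2,4)
Op 2: place BK@(1,3)
Op 3: place WR@(3,5)
Op 4: remove (3,5)
Op 5: place WK@(2,5)
Per-piece attacks for B:
  BK@(1,3): attacks (1,4) (1,2) (2,3) (0,3) (2,4) (2,2) (0,4) (0,2)
  BQ@(2,4): attacks (2,5) (2,3) (2,2) (2,1) (2,0) (3,4) (4,4) (5,4) (1,4) (0,4) (3,5) (3,3) (4,2) (5,1) (1,5) (1,3) [ray(0,1) blocked at (2,5); ray(-1,-1) blocked at (1,3)]
B attacks (1,0): no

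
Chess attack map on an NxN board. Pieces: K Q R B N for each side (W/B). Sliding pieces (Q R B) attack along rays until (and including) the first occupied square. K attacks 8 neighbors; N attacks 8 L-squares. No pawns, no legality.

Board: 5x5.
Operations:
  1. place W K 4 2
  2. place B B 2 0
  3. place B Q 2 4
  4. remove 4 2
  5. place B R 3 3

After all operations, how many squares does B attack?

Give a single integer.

Op 1: place WK@(4,2)
Op 2: place BB@(2,0)
Op 3: place BQ@(2,4)
Op 4: remove (4,2)
Op 5: place BR@(3,3)
Per-piece attacks for B:
  BB@(2,0): attacks (3,1) (4,2) (1,1) (0,2)
  BQ@(2,4): attacks (2,3) (2,2) (2,1) (2,0) (3,4) (4,4) (1,4) (0,4) (3,3) (1,3) (0,2) [ray(0,-1) blocked at (2,0); ray(1,-1) blocked at (3,3)]
  BR@(3,3): attacks (3,4) (3,2) (3,1) (3,0) (4,3) (2,3) (1,3) (0,3)
Union (18 distinct): (0,2) (0,3) (0,4) (1,1) (1,3) (1,4) (2,0) (2,1) (2,2) (2,3) (3,0) (3,1) (3,2) (3,3) (3,4) (4,2) (4,3) (4,4)

Answer: 18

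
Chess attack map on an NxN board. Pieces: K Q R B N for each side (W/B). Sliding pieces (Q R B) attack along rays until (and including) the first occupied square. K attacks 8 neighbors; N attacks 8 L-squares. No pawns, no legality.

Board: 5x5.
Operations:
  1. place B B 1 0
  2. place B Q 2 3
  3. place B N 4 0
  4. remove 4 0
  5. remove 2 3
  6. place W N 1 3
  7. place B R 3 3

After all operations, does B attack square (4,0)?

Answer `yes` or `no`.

Answer: no

Derivation:
Op 1: place BB@(1,0)
Op 2: place BQ@(2,3)
Op 3: place BN@(4,0)
Op 4: remove (4,0)
Op 5: remove (2,3)
Op 6: place WN@(1,3)
Op 7: place BR@(3,3)
Per-piece attacks for B:
  BB@(1,0): attacks (2,1) (3,2) (4,3) (0,1)
  BR@(3,3): attacks (3,4) (3,2) (3,1) (3,0) (4,3) (2,3) (1,3) [ray(-1,0) blocked at (1,3)]
B attacks (4,0): no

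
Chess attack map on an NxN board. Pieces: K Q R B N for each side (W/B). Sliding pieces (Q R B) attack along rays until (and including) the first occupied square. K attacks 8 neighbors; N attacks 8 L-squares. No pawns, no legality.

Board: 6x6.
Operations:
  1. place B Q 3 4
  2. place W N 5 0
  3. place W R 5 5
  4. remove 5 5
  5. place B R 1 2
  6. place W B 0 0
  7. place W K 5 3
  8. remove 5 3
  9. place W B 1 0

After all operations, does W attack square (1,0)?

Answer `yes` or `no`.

Op 1: place BQ@(3,4)
Op 2: place WN@(5,0)
Op 3: place WR@(5,5)
Op 4: remove (5,5)
Op 5: place BR@(1,2)
Op 6: place WB@(0,0)
Op 7: place WK@(5,3)
Op 8: remove (5,3)
Op 9: place WB@(1,0)
Per-piece attacks for W:
  WB@(0,0): attacks (1,1) (2,2) (3,3) (4,4) (5,5)
  WB@(1,0): attacks (2,1) (3,2) (4,3) (5,4) (0,1)
  WN@(5,0): attacks (4,2) (3,1)
W attacks (1,0): no

Answer: no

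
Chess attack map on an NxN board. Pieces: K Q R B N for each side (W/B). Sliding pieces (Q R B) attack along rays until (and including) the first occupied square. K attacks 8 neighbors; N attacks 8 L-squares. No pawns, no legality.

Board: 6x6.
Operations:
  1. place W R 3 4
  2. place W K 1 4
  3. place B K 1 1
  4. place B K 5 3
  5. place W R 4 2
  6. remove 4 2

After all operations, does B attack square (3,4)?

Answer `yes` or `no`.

Op 1: place WR@(3,4)
Op 2: place WK@(1,4)
Op 3: place BK@(1,1)
Op 4: place BK@(5,3)
Op 5: place WR@(4,2)
Op 6: remove (4,2)
Per-piece attacks for B:
  BK@(1,1): attacks (1,2) (1,0) (2,1) (0,1) (2,2) (2,0) (0,2) (0,0)
  BK@(5,3): attacks (5,4) (5,2) (4,3) (4,4) (4,2)
B attacks (3,4): no

Answer: no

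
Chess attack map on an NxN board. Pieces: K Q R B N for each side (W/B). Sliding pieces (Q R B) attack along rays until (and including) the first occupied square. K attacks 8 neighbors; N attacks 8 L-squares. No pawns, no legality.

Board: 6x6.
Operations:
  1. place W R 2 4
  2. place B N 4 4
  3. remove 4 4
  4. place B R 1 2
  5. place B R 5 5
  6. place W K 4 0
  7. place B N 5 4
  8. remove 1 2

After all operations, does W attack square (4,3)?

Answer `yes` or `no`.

Op 1: place WR@(2,4)
Op 2: place BN@(4,4)
Op 3: remove (4,4)
Op 4: place BR@(1,2)
Op 5: place BR@(5,5)
Op 6: place WK@(4,0)
Op 7: place BN@(5,4)
Op 8: remove (1,2)
Per-piece attacks for W:
  WR@(2,4): attacks (2,5) (2,3) (2,2) (2,1) (2,0) (3,4) (4,4) (5,4) (1,4) (0,4) [ray(1,0) blocked at (5,4)]
  WK@(4,0): attacks (4,1) (5,0) (3,0) (5,1) (3,1)
W attacks (4,3): no

Answer: no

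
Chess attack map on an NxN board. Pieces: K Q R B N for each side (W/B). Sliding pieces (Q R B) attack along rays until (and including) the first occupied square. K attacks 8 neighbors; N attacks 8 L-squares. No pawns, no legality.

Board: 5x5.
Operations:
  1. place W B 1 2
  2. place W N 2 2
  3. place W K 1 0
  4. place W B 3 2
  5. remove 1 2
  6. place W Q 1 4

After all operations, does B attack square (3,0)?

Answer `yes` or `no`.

Answer: no

Derivation:
Op 1: place WB@(1,2)
Op 2: place WN@(2,2)
Op 3: place WK@(1,0)
Op 4: place WB@(3,2)
Op 5: remove (1,2)
Op 6: place WQ@(1,4)
Per-piece attacks for B:
B attacks (3,0): no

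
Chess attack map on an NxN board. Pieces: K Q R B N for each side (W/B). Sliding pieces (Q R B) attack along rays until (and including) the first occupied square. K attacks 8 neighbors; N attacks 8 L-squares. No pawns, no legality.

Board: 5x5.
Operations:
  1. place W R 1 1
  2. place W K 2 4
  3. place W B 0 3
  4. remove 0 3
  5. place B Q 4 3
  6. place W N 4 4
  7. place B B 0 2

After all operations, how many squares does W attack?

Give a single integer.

Op 1: place WR@(1,1)
Op 2: place WK@(2,4)
Op 3: place WB@(0,3)
Op 4: remove (0,3)
Op 5: place BQ@(4,3)
Op 6: place WN@(4,4)
Op 7: place BB@(0,2)
Per-piece attacks for W:
  WR@(1,1): attacks (1,2) (1,3) (1,4) (1,0) (2,1) (3,1) (4,1) (0,1)
  WK@(2,4): attacks (2,3) (3,4) (1,4) (3,3) (1,3)
  WN@(4,4): attacks (3,2) (2,3)
Union (12 distinct): (0,1) (1,0) (1,2) (1,3) (1,4) (2,1) (2,3) (3,1) (3,2) (3,3) (3,4) (4,1)

Answer: 12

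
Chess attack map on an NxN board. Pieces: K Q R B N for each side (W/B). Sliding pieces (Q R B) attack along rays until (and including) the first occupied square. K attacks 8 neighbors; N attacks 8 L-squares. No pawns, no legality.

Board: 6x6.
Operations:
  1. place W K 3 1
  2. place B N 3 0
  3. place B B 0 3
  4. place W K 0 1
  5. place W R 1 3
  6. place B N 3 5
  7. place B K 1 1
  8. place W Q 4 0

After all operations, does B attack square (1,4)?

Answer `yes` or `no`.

Answer: yes

Derivation:
Op 1: place WK@(3,1)
Op 2: place BN@(3,0)
Op 3: place BB@(0,3)
Op 4: place WK@(0,1)
Op 5: place WR@(1,3)
Op 6: place BN@(3,5)
Op 7: place BK@(1,1)
Op 8: place WQ@(4,0)
Per-piece attacks for B:
  BB@(0,3): attacks (1,4) (2,5) (1,2) (2,1) (3,0) [ray(1,-1) blocked at (3,0)]
  BK@(1,1): attacks (1,2) (1,0) (2,1) (0,1) (2,2) (2,0) (0,2) (0,0)
  BN@(3,0): attacks (4,2) (5,1) (2,2) (1,1)
  BN@(3,5): attacks (4,3) (5,4) (2,3) (1,4)
B attacks (1,4): yes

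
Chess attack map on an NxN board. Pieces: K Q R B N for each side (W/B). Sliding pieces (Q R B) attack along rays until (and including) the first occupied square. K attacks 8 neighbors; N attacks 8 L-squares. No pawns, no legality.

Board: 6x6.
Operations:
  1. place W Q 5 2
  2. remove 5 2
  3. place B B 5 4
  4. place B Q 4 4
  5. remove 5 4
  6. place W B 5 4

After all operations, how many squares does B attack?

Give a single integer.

Answer: 17

Derivation:
Op 1: place WQ@(5,2)
Op 2: remove (5,2)
Op 3: place BB@(5,4)
Op 4: place BQ@(4,4)
Op 5: remove (5,4)
Op 6: place WB@(5,4)
Per-piece attacks for B:
  BQ@(4,4): attacks (4,5) (4,3) (4,2) (4,1) (4,0) (5,4) (3,4) (2,4) (1,4) (0,4) (5,5) (5,3) (3,5) (3,3) (2,2) (1,1) (0,0) [ray(1,0) blocked at (5,4)]
Union (17 distinct): (0,0) (0,4) (1,1) (1,4) (2,2) (2,4) (3,3) (3,4) (3,5) (4,0) (4,1) (4,2) (4,3) (4,5) (5,3) (5,4) (5,5)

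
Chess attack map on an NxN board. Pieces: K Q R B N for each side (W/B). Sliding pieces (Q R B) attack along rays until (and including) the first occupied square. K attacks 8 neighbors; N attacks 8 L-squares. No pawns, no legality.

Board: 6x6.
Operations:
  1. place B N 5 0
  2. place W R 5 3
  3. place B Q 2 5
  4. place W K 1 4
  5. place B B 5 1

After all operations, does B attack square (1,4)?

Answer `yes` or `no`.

Op 1: place BN@(5,0)
Op 2: place WR@(5,3)
Op 3: place BQ@(2,5)
Op 4: place WK@(1,4)
Op 5: place BB@(5,1)
Per-piece attacks for B:
  BQ@(2,5): attacks (2,4) (2,3) (2,2) (2,1) (2,0) (3,5) (4,5) (5,5) (1,5) (0,5) (3,4) (4,3) (5,2) (1,4) [ray(-1,-1) blocked at (1,4)]
  BN@(5,0): attacks (4,2) (3,1)
  BB@(5,1): attacks (4,2) (3,3) (2,4) (1,5) (4,0)
B attacks (1,4): yes

Answer: yes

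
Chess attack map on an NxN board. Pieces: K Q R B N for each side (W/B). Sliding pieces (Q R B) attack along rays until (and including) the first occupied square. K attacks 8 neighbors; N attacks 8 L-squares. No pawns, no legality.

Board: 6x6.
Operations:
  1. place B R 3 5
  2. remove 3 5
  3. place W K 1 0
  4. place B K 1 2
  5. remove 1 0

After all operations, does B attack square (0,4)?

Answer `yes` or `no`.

Answer: no

Derivation:
Op 1: place BR@(3,5)
Op 2: remove (3,5)
Op 3: place WK@(1,0)
Op 4: place BK@(1,2)
Op 5: remove (1,0)
Per-piece attacks for B:
  BK@(1,2): attacks (1,3) (1,1) (2,2) (0,2) (2,3) (2,1) (0,3) (0,1)
B attacks (0,4): no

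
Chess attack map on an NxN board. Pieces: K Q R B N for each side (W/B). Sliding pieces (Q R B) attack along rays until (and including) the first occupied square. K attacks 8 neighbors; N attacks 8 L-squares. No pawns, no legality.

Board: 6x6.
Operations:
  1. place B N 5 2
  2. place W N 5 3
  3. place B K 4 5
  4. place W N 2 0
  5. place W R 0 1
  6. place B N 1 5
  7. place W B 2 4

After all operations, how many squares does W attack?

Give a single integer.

Answer: 20

Derivation:
Op 1: place BN@(5,2)
Op 2: place WN@(5,3)
Op 3: place BK@(4,5)
Op 4: place WN@(2,0)
Op 5: place WR@(0,1)
Op 6: place BN@(1,5)
Op 7: place WB@(2,4)
Per-piece attacks for W:
  WR@(0,1): attacks (0,2) (0,3) (0,4) (0,5) (0,0) (1,1) (2,1) (3,1) (4,1) (5,1)
  WN@(2,0): attacks (3,2) (4,1) (1,2) (0,1)
  WB@(2,4): attacks (3,5) (3,3) (4,2) (5,1) (1,5) (1,3) (0,2) [ray(-1,1) blocked at (1,5)]
  WN@(5,3): attacks (4,5) (3,4) (4,1) (3,2)
Union (20 distinct): (0,0) (0,1) (0,2) (0,3) (0,4) (0,5) (1,1) (1,2) (1,3) (1,5) (2,1) (3,1) (3,2) (3,3) (3,4) (3,5) (4,1) (4,2) (4,5) (5,1)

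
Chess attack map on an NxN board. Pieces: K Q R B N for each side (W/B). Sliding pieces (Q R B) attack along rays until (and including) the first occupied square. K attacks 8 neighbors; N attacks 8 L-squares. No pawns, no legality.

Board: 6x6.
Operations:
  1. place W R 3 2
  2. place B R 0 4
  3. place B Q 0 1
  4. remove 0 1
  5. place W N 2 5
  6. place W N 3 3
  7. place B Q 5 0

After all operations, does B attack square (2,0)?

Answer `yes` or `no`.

Answer: yes

Derivation:
Op 1: place WR@(3,2)
Op 2: place BR@(0,4)
Op 3: place BQ@(0,1)
Op 4: remove (0,1)
Op 5: place WN@(2,5)
Op 6: place WN@(3,3)
Op 7: place BQ@(5,0)
Per-piece attacks for B:
  BR@(0,4): attacks (0,5) (0,3) (0,2) (0,1) (0,0) (1,4) (2,4) (3,4) (4,4) (5,4)
  BQ@(5,0): attacks (5,1) (5,2) (5,3) (5,4) (5,5) (4,0) (3,0) (2,0) (1,0) (0,0) (4,1) (3,2) [ray(-1,1) blocked at (3,2)]
B attacks (2,0): yes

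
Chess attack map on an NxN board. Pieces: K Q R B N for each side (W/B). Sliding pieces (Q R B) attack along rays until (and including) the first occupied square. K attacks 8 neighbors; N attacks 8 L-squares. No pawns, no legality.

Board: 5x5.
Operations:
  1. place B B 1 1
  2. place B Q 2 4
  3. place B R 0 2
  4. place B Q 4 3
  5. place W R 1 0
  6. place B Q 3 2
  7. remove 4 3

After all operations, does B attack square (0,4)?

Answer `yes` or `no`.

Answer: yes

Derivation:
Op 1: place BB@(1,1)
Op 2: place BQ@(2,4)
Op 3: place BR@(0,2)
Op 4: place BQ@(4,3)
Op 5: place WR@(1,0)
Op 6: place BQ@(3,2)
Op 7: remove (4,3)
Per-piece attacks for B:
  BR@(0,2): attacks (0,3) (0,4) (0,1) (0,0) (1,2) (2,2) (3,2) [ray(1,0) blocked at (3,2)]
  BB@(1,1): attacks (2,2) (3,3) (4,4) (2,0) (0,2) (0,0) [ray(-1,1) blocked at (0,2)]
  BQ@(2,4): attacks (2,3) (2,2) (2,1) (2,0) (3,4) (4,4) (1,4) (0,4) (3,3) (4,2) (1,3) (0,2) [ray(-1,-1) blocked at (0,2)]
  BQ@(3,2): attacks (3,3) (3,4) (3,1) (3,0) (4,2) (2,2) (1,2) (0,2) (4,3) (4,1) (2,3) (1,4) (2,1) (1,0) [ray(-1,0) blocked at (0,2); ray(-1,-1) blocked at (1,0)]
B attacks (0,4): yes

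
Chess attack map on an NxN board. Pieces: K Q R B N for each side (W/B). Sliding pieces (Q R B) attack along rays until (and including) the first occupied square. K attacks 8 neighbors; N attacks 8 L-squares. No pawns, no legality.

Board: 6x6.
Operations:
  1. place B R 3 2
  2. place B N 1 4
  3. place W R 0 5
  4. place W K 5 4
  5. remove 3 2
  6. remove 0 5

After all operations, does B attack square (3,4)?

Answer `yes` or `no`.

Answer: no

Derivation:
Op 1: place BR@(3,2)
Op 2: place BN@(1,4)
Op 3: place WR@(0,5)
Op 4: place WK@(5,4)
Op 5: remove (3,2)
Op 6: remove (0,5)
Per-piece attacks for B:
  BN@(1,4): attacks (3,5) (2,2) (3,3) (0,2)
B attacks (3,4): no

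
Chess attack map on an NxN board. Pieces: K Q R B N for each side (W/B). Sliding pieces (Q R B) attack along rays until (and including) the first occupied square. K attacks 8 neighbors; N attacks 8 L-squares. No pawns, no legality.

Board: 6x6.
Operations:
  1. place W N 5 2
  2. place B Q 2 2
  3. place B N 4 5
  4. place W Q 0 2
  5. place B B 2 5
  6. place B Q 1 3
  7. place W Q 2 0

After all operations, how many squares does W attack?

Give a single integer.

Op 1: place WN@(5,2)
Op 2: place BQ@(2,2)
Op 3: place BN@(4,5)
Op 4: place WQ@(0,2)
Op 5: place BB@(2,5)
Op 6: place BQ@(1,3)
Op 7: place WQ@(2,0)
Per-piece attacks for W:
  WQ@(0,2): attacks (0,3) (0,4) (0,5) (0,1) (0,0) (1,2) (2,2) (1,3) (1,1) (2,0) [ray(1,0) blocked at (2,2); ray(1,1) blocked at (1,3); ray(1,-1) blocked at (2,0)]
  WQ@(2,0): attacks (2,1) (2,2) (3,0) (4,0) (5,0) (1,0) (0,0) (3,1) (4,2) (5,3) (1,1) (0,2) [ray(0,1) blocked at (2,2); ray(-1,1) blocked at (0,2)]
  WN@(5,2): attacks (4,4) (3,3) (4,0) (3,1)
Union (21 distinct): (0,0) (0,1) (0,2) (0,3) (0,4) (0,5) (1,0) (1,1) (1,2) (1,3) (2,0) (2,1) (2,2) (3,0) (3,1) (3,3) (4,0) (4,2) (4,4) (5,0) (5,3)

Answer: 21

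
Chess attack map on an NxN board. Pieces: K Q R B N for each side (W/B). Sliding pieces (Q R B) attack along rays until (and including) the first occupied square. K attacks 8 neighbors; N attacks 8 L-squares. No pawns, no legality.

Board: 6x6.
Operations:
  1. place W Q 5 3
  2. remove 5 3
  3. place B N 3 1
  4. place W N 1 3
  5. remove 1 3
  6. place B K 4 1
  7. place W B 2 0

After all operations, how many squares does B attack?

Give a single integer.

Op 1: place WQ@(5,3)
Op 2: remove (5,3)
Op 3: place BN@(3,1)
Op 4: place WN@(1,3)
Op 5: remove (1,3)
Op 6: place BK@(4,1)
Op 7: place WB@(2,0)
Per-piece attacks for B:
  BN@(3,1): attacks (4,3) (5,2) (2,3) (1,2) (5,0) (1,0)
  BK@(4,1): attacks (4,2) (4,0) (5,1) (3,1) (5,2) (5,0) (3,2) (3,0)
Union (12 distinct): (1,0) (1,2) (2,3) (3,0) (3,1) (3,2) (4,0) (4,2) (4,3) (5,0) (5,1) (5,2)

Answer: 12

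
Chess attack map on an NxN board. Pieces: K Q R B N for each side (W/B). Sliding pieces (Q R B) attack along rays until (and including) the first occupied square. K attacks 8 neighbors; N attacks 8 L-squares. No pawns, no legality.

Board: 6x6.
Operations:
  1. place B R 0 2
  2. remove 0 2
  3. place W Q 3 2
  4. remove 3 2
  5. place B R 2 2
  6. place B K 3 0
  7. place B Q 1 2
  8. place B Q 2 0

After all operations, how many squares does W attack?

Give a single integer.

Answer: 0

Derivation:
Op 1: place BR@(0,2)
Op 2: remove (0,2)
Op 3: place WQ@(3,2)
Op 4: remove (3,2)
Op 5: place BR@(2,2)
Op 6: place BK@(3,0)
Op 7: place BQ@(1,2)
Op 8: place BQ@(2,0)
Per-piece attacks for W:
Union (0 distinct): (none)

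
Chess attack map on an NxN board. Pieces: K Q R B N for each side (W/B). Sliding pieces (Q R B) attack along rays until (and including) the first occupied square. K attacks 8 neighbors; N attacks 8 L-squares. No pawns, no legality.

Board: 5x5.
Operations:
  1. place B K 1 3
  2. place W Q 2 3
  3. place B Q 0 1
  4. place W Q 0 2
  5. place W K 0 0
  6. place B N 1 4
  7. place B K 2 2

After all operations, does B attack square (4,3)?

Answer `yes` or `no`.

Op 1: place BK@(1,3)
Op 2: place WQ@(2,3)
Op 3: place BQ@(0,1)
Op 4: place WQ@(0,2)
Op 5: place WK@(0,0)
Op 6: place BN@(1,4)
Op 7: place BK@(2,2)
Per-piece attacks for B:
  BQ@(0,1): attacks (0,2) (0,0) (1,1) (2,1) (3,1) (4,1) (1,2) (2,3) (1,0) [ray(0,1) blocked at (0,2); ray(0,-1) blocked at (0,0); ray(1,1) blocked at (2,3)]
  BK@(1,3): attacks (1,4) (1,2) (2,3) (0,3) (2,4) (2,2) (0,4) (0,2)
  BN@(1,4): attacks (2,2) (3,3) (0,2)
  BK@(2,2): attacks (2,3) (2,1) (3,2) (1,2) (3,3) (3,1) (1,3) (1,1)
B attacks (4,3): no

Answer: no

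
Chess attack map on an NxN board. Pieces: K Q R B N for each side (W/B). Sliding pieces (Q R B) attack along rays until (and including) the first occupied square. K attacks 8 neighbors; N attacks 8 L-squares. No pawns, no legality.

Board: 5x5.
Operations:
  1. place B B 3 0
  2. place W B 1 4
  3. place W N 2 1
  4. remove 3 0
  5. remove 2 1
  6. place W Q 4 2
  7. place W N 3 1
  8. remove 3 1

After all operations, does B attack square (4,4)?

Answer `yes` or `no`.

Op 1: place BB@(3,0)
Op 2: place WB@(1,4)
Op 3: place WN@(2,1)
Op 4: remove (3,0)
Op 5: remove (2,1)
Op 6: place WQ@(4,2)
Op 7: place WN@(3,1)
Op 8: remove (3,1)
Per-piece attacks for B:
B attacks (4,4): no

Answer: no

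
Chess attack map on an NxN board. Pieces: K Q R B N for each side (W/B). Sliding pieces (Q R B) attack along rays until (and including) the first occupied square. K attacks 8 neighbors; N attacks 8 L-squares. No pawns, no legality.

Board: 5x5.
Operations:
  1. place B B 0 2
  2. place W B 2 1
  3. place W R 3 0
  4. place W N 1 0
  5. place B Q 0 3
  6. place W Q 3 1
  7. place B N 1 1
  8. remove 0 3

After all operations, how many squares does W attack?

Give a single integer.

Answer: 18

Derivation:
Op 1: place BB@(0,2)
Op 2: place WB@(2,1)
Op 3: place WR@(3,0)
Op 4: place WN@(1,0)
Op 5: place BQ@(0,3)
Op 6: place WQ@(3,1)
Op 7: place BN@(1,1)
Op 8: remove (0,3)
Per-piece attacks for W:
  WN@(1,0): attacks (2,2) (3,1) (0,2)
  WB@(2,1): attacks (3,2) (4,3) (3,0) (1,2) (0,3) (1,0) [ray(1,-1) blocked at (3,0); ray(-1,-1) blocked at (1,0)]
  WR@(3,0): attacks (3,1) (4,0) (2,0) (1,0) [ray(0,1) blocked at (3,1); ray(-1,0) blocked at (1,0)]
  WQ@(3,1): attacks (3,2) (3,3) (3,4) (3,0) (4,1) (2,1) (4,2) (4,0) (2,2) (1,3) (0,4) (2,0) [ray(0,-1) blocked at (3,0); ray(-1,0) blocked at (2,1)]
Union (18 distinct): (0,2) (0,3) (0,4) (1,0) (1,2) (1,3) (2,0) (2,1) (2,2) (3,0) (3,1) (3,2) (3,3) (3,4) (4,0) (4,1) (4,2) (4,3)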